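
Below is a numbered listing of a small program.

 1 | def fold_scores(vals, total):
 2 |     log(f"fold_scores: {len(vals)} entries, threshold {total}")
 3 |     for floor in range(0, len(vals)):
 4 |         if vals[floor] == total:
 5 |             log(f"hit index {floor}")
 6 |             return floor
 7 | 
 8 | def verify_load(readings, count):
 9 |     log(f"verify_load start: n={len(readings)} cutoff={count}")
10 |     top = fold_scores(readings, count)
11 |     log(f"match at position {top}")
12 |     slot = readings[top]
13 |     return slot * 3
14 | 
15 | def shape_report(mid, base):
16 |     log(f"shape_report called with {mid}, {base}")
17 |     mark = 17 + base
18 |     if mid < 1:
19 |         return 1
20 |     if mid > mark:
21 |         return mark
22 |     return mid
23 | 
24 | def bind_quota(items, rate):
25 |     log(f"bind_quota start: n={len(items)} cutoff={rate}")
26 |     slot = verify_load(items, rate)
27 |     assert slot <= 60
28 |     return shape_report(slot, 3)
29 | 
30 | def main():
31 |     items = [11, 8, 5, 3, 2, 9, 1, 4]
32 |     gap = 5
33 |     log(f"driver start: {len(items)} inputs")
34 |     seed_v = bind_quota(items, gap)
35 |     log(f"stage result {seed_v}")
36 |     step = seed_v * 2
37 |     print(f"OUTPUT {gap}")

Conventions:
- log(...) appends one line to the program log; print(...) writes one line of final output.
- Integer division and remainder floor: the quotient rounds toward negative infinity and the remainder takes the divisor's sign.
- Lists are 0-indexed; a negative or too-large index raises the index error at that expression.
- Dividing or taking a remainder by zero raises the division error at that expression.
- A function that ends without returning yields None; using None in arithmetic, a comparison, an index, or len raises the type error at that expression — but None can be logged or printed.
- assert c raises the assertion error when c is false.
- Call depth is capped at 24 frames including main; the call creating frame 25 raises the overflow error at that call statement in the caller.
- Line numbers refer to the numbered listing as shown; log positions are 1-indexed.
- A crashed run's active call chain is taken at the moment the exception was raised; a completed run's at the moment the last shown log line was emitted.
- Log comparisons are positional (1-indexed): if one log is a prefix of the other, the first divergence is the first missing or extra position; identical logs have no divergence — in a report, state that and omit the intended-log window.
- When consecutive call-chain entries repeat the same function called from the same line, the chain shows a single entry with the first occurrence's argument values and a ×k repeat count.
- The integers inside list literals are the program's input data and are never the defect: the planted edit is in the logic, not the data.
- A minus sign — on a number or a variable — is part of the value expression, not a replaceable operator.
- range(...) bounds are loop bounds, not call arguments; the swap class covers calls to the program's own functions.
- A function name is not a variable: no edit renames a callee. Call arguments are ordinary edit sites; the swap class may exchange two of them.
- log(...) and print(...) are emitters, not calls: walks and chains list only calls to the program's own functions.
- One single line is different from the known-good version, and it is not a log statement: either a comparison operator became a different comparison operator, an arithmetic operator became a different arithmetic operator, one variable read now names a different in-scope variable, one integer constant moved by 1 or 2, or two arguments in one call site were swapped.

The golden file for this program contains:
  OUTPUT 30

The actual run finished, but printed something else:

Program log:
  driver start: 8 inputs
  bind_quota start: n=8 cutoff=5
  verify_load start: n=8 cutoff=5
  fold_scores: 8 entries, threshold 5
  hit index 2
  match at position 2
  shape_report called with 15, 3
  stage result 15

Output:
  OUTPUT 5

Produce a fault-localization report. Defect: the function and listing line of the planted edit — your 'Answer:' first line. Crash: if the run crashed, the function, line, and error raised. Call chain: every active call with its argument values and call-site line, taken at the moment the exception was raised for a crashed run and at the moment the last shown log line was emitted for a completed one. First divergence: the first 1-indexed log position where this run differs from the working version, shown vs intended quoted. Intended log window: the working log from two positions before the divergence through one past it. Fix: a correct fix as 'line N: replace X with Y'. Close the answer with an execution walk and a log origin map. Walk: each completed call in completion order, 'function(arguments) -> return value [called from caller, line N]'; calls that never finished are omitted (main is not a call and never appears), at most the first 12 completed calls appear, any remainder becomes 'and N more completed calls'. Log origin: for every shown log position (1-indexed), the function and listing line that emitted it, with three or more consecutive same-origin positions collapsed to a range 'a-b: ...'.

Answer: the defect is in main at line 37.
Core observation: The logs agree in full; only the final output differs.
Call chain: main.
First divergence: none (the log streams are identical).
Execution walk:
  fold_scores([11, 8, 5, 3, 2, 9, 1, 4], 5) -> 2  [called from verify_load, line 10]
  verify_load([11, 8, 5, 3, 2, 9, 1, 4], 5) -> 15  [called from bind_quota, line 26]
  shape_report(15, 3) -> 15  [called from bind_quota, line 28]
  bind_quota([11, 8, 5, 3, 2, 9, 1, 4], 5) -> 15  [called from main, line 34]
Log origins:
  1: logged in main at line 33
  2: logged in bind_quota at line 25
  3: logged in verify_load at line 9
  4: logged in fold_scores at line 2
  5: logged in fold_scores at line 5
  6: logged in verify_load at line 11
  7: logged in shape_report at line 16
  8: logged in main at line 35
A correct fix: line 37: replace `gap` with `step`.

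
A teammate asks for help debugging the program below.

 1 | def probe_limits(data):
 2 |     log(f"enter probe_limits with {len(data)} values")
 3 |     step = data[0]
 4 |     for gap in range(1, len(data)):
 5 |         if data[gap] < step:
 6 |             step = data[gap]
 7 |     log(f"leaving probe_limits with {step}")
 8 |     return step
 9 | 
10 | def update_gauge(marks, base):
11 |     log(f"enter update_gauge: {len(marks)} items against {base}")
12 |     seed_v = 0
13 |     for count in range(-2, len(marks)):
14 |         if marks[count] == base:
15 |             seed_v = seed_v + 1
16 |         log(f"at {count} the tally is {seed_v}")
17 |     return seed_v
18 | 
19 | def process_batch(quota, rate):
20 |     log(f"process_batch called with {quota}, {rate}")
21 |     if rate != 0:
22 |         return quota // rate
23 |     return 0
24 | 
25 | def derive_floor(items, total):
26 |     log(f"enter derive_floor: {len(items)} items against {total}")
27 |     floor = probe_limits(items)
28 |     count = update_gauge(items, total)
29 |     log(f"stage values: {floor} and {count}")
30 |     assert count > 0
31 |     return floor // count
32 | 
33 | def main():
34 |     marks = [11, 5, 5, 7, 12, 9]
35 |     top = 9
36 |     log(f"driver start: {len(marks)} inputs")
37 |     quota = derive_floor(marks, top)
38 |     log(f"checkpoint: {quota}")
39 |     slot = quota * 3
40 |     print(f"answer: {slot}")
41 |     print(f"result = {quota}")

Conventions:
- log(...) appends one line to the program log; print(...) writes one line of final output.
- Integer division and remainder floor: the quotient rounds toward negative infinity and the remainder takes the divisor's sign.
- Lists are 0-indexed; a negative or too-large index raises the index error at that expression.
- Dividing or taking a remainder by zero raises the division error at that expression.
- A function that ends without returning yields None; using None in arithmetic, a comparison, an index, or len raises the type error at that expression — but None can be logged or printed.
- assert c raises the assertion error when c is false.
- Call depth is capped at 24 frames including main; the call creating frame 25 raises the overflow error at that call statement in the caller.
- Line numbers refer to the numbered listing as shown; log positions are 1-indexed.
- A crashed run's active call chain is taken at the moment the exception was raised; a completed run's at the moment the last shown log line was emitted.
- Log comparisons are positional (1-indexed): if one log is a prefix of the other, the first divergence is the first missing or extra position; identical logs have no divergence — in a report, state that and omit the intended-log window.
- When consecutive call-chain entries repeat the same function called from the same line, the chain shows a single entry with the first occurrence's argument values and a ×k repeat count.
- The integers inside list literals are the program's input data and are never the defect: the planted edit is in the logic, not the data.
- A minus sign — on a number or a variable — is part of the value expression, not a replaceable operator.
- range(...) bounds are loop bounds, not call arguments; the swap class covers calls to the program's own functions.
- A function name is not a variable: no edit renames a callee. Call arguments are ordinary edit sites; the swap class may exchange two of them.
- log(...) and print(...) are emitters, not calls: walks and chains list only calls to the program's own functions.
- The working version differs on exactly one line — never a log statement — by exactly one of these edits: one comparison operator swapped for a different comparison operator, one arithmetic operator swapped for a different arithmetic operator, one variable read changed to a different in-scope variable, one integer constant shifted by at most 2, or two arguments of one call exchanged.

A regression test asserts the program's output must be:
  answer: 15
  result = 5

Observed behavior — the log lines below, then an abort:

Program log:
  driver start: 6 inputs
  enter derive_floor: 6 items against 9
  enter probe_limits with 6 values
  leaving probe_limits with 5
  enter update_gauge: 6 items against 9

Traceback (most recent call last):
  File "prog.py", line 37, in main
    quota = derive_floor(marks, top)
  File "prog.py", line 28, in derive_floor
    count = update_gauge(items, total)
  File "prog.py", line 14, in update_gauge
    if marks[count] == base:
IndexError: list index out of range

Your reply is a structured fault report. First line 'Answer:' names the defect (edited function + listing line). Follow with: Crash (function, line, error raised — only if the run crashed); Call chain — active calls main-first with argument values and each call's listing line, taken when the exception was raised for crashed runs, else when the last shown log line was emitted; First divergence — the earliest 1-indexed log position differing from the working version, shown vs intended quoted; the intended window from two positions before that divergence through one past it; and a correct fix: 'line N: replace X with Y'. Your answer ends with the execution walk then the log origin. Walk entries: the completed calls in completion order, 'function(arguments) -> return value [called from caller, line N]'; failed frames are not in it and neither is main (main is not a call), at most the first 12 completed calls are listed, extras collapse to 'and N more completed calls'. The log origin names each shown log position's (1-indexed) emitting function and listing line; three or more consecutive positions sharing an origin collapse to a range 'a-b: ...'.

Answer: the defect is in update_gauge at line 13.
Core observation: The log ends early — 5 lines, where the working version next logs 'at 0 the tally is 0'.
Crash: update_gauge, line 14, IndexError.
Call chain: main -> derive_floor([11, 5, 5, 7, 12, 9], 9) (called at line 37) -> update_gauge([11, 5, 5, 7, 12, 9], 9) (called at line 28).
First divergence: position 6 — the faulty run's log ends after 5 lines; the working version continues with 'at 0 the tally is 0'.
Intended log window:
  4: leaving probe_limits with 5
  5: enter update_gauge: 6 items against 9
  6: at 0 the tally is 0
  7: at 1 the tally is 0
Execution walk:
  probe_limits([11, 5, 5, 7, 12, 9]) -> 5  [called from derive_floor, line 27]
Log origins:
  1: from main, line 36
  2: from derive_floor, line 26
  3: from probe_limits, line 2
  4: from probe_limits, line 7
  5: from update_gauge, line 11
A correct fix: line 13: replace `-2` with `0`.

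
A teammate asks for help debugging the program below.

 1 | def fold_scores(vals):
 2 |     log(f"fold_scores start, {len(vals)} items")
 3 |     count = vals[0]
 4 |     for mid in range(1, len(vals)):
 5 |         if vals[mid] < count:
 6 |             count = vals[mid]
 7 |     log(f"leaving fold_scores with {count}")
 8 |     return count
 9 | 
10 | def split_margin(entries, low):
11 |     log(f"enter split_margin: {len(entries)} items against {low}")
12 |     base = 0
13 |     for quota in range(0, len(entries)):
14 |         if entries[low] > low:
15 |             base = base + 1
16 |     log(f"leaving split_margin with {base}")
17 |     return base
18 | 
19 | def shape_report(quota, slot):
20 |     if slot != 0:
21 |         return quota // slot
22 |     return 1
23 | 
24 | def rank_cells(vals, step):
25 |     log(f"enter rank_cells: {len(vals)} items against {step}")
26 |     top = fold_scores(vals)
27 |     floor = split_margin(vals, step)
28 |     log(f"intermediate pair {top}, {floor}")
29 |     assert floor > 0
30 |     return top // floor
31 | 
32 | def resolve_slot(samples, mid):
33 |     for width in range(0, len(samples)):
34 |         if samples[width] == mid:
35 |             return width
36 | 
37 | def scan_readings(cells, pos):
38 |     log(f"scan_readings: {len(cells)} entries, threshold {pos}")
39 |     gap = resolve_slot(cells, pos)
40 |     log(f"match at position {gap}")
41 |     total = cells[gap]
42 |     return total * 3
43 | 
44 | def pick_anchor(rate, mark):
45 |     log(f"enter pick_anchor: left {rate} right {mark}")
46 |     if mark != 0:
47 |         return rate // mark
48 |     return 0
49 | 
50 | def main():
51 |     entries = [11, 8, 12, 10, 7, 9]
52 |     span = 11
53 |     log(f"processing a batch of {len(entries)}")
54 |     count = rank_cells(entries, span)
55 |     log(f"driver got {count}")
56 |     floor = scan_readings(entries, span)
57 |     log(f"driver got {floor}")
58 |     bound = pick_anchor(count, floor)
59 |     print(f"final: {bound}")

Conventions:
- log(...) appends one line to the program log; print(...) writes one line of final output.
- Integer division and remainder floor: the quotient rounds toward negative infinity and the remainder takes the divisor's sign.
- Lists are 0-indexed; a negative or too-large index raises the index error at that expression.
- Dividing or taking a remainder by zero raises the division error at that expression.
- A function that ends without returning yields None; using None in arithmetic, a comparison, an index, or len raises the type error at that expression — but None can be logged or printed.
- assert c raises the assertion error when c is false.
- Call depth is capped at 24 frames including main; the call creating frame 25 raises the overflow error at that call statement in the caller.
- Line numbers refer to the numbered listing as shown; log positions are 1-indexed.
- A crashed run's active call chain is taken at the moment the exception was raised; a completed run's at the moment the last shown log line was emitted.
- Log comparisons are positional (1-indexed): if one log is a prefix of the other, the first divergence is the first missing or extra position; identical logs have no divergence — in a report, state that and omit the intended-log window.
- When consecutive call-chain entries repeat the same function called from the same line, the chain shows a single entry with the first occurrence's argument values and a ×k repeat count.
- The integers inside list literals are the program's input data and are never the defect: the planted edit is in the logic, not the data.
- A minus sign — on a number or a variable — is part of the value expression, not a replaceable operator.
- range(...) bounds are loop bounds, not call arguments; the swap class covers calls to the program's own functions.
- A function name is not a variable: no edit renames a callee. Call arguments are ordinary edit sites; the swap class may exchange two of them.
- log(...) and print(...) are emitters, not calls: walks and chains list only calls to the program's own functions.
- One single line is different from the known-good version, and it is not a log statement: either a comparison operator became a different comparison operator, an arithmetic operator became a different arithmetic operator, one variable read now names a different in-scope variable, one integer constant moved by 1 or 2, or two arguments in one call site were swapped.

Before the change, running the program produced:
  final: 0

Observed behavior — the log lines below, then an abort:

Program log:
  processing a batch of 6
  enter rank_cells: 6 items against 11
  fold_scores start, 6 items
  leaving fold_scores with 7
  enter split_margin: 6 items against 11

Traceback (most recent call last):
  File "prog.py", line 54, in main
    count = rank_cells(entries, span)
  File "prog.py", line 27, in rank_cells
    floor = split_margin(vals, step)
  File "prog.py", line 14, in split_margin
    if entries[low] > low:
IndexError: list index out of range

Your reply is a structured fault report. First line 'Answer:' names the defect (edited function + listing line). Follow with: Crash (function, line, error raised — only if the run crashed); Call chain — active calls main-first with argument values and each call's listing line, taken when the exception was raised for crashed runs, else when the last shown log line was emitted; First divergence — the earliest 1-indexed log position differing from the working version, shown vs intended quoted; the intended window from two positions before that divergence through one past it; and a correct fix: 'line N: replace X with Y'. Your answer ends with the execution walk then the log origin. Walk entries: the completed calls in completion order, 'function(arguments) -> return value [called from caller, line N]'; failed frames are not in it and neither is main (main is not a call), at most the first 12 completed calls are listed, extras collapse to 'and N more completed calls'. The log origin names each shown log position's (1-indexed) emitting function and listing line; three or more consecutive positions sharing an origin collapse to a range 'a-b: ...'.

Answer: the defect is in split_margin at line 14.
Core observation: The faulty run's log stops after 5 lines; the working version's next line would be 'leaving split_margin with 1'.
Crash: split_margin, line 14, IndexError.
Call chain: main -> rank_cells([11, 8, 12, 10, 7, 9], 11) (called at line 54) -> split_margin([11, 8, 12, 10, 7, 9], 11) (called at line 27).
First divergence: position 6 — the faulty run's log ends after 5 lines; the working version continues with 'leaving split_margin with 1'.
Intended log window:
  4: leaving fold_scores with 7
  5: enter split_margin: 6 items against 11
  6: leaving split_margin with 1
  7: intermediate pair 7, 1
Execution walk:
  fold_scores([11, 8, 12, 10, 7, 9]) -> 7  [called from rank_cells, line 26]
Log line origins:
  1: logged in main at line 53
  2: logged in rank_cells at line 25
  3: logged in fold_scores at line 2
  4: logged in fold_scores at line 7
  5: logged in split_margin at line 11
A correct fix: line 14: replace `entries[low]` with `entries[quota]`.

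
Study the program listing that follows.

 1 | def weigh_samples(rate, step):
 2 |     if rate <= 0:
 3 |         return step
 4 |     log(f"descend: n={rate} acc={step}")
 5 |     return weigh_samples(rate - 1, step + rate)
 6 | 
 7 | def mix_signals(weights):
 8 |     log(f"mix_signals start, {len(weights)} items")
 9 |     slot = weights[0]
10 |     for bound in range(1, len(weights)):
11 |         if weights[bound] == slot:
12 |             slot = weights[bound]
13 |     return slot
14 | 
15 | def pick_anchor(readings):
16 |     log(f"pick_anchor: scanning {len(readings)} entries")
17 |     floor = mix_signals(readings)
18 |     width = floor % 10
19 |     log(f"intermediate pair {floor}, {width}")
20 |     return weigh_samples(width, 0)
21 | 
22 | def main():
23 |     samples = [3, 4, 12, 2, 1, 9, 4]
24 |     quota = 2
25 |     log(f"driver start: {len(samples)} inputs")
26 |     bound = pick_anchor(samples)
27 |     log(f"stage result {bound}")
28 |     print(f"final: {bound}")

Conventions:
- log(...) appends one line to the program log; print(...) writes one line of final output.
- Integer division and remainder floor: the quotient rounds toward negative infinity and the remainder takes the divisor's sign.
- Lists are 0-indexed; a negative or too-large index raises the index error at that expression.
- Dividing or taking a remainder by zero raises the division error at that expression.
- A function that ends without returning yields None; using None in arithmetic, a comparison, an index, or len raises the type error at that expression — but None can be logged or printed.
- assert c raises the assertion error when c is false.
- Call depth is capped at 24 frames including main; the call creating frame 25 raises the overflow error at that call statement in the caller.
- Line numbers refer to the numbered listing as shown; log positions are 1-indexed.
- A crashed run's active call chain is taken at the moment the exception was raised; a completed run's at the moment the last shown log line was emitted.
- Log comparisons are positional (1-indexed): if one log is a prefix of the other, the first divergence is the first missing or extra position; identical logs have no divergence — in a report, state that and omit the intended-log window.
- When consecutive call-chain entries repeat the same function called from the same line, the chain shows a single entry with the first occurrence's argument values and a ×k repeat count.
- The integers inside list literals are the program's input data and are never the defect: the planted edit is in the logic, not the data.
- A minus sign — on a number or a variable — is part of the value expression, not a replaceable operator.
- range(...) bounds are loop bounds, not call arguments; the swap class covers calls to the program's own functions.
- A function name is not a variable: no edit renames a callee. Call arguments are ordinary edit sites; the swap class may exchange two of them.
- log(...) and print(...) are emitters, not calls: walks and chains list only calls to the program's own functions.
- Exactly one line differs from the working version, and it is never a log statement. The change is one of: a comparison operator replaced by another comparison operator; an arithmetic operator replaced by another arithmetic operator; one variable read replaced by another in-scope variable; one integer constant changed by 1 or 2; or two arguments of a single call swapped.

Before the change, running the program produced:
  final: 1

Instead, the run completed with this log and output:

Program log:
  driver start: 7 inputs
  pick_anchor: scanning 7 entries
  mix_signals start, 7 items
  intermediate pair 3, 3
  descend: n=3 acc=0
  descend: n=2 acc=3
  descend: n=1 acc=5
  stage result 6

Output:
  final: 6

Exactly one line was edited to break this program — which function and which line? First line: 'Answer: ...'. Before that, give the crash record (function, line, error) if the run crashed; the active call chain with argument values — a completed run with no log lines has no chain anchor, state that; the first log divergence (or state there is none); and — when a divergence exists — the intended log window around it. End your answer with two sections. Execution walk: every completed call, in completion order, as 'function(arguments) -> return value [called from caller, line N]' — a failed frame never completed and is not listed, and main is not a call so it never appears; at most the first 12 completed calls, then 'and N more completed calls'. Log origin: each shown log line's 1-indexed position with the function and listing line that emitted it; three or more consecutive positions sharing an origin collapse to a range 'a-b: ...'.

Answer: the defect is in mix_signals at line 11.
Key observation: At log position 4 the runs split — shown 'intermediate pair 3, 3', but the working version logs 'intermediate pair 1, 1'.
Call chain: main.
First divergence: position 4 — shown 'intermediate pair 3, 3', intended 'intermediate pair 1, 1'.
Intended log window:
  2: pick_anchor: scanning 7 entries
  3: mix_signals start, 7 items
  4: intermediate pair 1, 1
  5: descend: n=1 acc=0
Execution walk:
  mix_signals([3, 4, 12, 2, 1, 9, 4]) -> 3  [called from pick_anchor, line 17]
  weigh_samples(0, 6) -> 6  [called from weigh_samples, line 5]
  weigh_samples(1, 5) -> 6  [called from weigh_samples, line 5]
  weigh_samples(2, 3) -> 6  [called from weigh_samples, line 5]
  weigh_samples(3, 0) -> 6  [called from pick_anchor, line 20]
  pick_anchor([3, 4, 12, 2, 1, 9, 4]) -> 6  [called from main, line 26]
Origin of each log line:
  1: from main, line 25
  2: from pick_anchor, line 16
  3: from mix_signals, line 8
  4: from pick_anchor, line 19
  5-7: from weigh_samples, line 4
  8: from main, line 27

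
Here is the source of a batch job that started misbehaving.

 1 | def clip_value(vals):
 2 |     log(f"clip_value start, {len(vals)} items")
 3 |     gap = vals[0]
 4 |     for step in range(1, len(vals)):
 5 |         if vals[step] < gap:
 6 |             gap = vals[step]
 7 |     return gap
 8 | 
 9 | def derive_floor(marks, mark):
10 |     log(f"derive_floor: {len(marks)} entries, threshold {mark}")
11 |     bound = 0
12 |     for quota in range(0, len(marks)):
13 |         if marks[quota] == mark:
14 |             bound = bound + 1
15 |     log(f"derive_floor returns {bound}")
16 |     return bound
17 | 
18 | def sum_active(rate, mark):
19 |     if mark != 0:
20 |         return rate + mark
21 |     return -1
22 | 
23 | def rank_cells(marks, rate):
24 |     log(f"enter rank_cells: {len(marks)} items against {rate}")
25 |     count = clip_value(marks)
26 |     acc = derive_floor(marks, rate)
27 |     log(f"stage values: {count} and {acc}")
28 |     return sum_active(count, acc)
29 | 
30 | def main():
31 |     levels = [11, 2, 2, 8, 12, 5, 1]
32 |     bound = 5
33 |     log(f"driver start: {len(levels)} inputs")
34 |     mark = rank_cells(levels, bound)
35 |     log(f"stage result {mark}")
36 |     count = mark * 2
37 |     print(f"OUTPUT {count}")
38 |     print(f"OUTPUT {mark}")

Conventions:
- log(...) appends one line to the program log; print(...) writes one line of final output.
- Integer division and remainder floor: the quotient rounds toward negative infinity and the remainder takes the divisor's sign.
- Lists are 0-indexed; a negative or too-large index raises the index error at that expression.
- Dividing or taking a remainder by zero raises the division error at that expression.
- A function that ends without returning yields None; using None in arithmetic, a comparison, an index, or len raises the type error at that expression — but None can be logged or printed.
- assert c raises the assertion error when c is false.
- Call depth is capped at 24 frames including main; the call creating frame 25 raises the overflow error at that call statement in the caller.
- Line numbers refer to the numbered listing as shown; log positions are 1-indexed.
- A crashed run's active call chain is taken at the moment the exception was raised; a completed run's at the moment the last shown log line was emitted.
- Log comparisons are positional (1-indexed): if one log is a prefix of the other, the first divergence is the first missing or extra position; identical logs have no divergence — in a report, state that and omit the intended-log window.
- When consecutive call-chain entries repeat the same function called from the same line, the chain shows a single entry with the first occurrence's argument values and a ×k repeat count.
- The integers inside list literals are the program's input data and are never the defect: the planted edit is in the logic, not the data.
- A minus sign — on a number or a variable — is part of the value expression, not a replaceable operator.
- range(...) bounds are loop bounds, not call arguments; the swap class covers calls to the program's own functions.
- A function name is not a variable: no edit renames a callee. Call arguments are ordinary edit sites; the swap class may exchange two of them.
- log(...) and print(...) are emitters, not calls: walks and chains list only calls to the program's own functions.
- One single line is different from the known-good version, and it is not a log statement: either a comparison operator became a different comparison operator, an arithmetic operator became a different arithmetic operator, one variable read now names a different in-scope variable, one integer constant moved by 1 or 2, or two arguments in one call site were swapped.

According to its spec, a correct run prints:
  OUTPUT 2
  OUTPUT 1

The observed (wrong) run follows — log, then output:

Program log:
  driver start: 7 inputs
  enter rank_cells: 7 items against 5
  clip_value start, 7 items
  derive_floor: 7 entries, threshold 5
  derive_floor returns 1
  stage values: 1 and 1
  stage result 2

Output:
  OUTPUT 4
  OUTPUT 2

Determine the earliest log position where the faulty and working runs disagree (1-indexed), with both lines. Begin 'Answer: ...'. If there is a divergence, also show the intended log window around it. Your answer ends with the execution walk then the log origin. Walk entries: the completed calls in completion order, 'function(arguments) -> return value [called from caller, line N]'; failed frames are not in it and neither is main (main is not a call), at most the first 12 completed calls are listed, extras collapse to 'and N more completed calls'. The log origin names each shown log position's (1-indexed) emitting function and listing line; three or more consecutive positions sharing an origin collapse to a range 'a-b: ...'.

Answer: position 7 — shown 'stage result 2', intended 'stage result 1'.
Intended log window:
  5: derive_floor returns 1
  6: stage values: 1 and 1
  7: stage result 1
Execution walk:
  clip_value([11, 2, 2, 8, 12, 5, 1]) -> 1  [called from rank_cells, line 25]
  derive_floor([11, 2, 2, 8, 12, 5, 1], 5) -> 1  [called from rank_cells, line 26]
  sum_active(1, 1) -> 2  [called from rank_cells, line 28]
  rank_cells([11, 2, 2, 8, 12, 5, 1], 5) -> 2  [called from main, line 34]
Log origins:
  1: emitted by main (line 33)
  2: emitted by rank_cells (line 24)
  3: emitted by clip_value (line 2)
  4: emitted by derive_floor (line 10)
  5: emitted by derive_floor (line 15)
  6: emitted by rank_cells (line 27)
  7: emitted by main (line 35)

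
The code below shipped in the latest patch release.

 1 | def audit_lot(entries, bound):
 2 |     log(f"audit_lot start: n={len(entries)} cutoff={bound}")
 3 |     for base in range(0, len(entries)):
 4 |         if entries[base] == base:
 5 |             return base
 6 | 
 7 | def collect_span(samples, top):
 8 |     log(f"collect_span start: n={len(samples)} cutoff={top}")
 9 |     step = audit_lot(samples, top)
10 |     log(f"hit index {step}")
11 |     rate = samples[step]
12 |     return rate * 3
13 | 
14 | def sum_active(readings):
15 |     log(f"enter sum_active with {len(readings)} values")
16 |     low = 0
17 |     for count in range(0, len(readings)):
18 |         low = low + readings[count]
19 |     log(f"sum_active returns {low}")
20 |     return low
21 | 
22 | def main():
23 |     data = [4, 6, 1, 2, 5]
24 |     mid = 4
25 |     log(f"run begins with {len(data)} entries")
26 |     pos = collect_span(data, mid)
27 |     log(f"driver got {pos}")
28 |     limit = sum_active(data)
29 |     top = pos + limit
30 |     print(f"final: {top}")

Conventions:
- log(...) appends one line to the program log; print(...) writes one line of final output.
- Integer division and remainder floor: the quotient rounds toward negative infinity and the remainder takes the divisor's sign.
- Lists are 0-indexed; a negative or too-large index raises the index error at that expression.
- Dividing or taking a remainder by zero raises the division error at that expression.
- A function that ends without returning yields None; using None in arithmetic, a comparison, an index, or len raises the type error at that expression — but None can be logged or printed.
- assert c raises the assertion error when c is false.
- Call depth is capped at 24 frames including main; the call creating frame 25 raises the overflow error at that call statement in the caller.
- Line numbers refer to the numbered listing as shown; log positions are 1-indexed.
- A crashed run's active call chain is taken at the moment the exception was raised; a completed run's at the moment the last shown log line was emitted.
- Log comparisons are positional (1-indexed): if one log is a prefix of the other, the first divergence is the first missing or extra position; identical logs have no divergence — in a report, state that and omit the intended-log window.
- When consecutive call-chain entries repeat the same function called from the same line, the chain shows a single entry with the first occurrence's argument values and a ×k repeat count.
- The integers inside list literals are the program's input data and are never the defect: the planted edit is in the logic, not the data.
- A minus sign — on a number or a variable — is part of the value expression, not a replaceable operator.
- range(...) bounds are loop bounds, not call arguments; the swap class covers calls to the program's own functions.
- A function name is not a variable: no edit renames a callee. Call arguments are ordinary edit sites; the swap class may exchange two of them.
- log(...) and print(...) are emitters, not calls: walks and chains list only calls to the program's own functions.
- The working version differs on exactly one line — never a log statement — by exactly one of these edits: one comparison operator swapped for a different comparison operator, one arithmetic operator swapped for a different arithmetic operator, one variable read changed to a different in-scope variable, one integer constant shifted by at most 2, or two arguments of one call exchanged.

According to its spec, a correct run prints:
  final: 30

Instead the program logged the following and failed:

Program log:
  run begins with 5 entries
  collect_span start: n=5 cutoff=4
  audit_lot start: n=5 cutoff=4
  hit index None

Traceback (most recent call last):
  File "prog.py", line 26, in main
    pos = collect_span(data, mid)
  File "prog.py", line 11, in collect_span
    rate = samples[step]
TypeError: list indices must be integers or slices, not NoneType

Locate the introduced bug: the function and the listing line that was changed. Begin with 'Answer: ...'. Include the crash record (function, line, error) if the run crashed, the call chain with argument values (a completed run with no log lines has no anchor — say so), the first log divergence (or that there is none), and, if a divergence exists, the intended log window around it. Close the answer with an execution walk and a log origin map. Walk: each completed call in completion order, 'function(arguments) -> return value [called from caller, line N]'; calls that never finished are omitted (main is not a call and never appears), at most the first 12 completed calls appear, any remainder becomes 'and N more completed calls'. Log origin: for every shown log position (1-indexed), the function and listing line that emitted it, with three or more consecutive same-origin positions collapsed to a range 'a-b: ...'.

Answer: the defect is in audit_lot at line 4.
Key observation: The earliest visible damage is log position 4 — 'hit index None' rather than the intended 'hit index 0'.
Crash: collect_span, line 11, TypeError.
Call chain: main -> collect_span([4, 6, 1, 2, 5], 4) (called at line 26).
First divergence: position 4; shown 'hit index None' vs intended 'hit index 0'.
Intended log window:
  2: collect_span start: n=5 cutoff=4
  3: audit_lot start: n=5 cutoff=4
  4: hit index 0
  5: driver got 12
Execution walk:
  audit_lot([4, 6, 1, 2, 5], 4) -> None  [called from collect_span, line 9]
Origin of each log line:
  1: emitted by main (line 25)
  2: emitted by collect_span (line 8)
  3: emitted by audit_lot (line 2)
  4: emitted by collect_span (line 10)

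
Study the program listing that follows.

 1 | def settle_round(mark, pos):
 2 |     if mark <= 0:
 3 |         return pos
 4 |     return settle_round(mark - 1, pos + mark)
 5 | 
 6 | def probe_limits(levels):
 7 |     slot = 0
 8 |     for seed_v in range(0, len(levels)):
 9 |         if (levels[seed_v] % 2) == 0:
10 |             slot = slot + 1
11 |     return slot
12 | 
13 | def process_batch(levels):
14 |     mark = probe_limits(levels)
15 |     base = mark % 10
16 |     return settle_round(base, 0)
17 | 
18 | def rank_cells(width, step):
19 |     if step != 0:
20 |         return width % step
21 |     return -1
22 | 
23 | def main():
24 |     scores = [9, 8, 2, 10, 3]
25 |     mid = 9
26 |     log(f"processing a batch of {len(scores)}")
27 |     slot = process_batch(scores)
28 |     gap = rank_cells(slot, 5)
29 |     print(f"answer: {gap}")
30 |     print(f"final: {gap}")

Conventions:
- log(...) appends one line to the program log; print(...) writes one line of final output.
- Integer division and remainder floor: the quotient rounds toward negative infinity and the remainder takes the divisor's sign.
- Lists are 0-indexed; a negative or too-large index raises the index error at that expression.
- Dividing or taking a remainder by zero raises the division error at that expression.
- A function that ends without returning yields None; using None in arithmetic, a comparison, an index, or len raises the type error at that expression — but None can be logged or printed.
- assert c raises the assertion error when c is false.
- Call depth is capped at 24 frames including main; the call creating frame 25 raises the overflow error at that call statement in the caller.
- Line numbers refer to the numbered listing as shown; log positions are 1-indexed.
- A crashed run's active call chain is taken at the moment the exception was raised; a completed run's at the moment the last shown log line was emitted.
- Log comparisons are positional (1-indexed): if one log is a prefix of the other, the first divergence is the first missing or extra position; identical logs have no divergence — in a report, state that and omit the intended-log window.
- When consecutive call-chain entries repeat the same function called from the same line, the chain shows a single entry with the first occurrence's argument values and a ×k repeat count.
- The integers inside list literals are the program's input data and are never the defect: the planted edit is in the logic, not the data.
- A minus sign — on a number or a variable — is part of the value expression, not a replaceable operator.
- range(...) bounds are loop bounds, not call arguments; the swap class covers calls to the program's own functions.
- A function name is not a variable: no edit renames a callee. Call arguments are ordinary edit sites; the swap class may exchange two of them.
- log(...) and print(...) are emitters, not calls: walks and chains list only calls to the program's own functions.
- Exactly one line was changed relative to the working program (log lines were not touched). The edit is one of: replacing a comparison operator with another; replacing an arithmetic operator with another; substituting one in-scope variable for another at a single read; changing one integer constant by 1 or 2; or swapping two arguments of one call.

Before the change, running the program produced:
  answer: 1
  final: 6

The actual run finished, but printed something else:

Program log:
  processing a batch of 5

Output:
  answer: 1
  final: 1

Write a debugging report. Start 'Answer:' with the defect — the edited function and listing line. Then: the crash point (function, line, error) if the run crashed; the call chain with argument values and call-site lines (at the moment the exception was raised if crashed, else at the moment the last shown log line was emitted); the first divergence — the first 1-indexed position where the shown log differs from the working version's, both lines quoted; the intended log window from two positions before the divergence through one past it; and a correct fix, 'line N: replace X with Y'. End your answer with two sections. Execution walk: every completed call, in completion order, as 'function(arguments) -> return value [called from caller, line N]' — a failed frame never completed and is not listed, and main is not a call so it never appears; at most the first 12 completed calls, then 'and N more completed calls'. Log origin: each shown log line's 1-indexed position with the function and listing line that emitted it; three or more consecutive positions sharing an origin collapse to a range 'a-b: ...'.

Answer: the defect is in main at line 30.
Key observation: The logs agree in full; only the final output differs.
Call chain: main.
First divergence: none — the logs agree in full.
Execution walk:
  probe_limits([9, 8, 2, 10, 3]) -> 3  [called from process_batch, line 14]
  settle_round(0, 6) -> 6  [called from settle_round, line 4]
  settle_round(1, 5) -> 6  [called from settle_round, line 4]
  settle_round(2, 3) -> 6  [called from settle_round, line 4]
  settle_round(3, 0) -> 6  [called from process_batch, line 16]
  process_batch([9, 8, 2, 10, 3]) -> 6  [called from main, line 27]
  rank_cells(6, 5) -> 1  [called from main, line 28]
Log line origins:
  1 — main, line 26
A correct fix: line 30: replace `gap` with `slot`.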